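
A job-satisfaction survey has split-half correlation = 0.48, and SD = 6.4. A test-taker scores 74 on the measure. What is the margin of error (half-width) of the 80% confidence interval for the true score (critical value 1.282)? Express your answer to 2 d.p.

r_full = 2·0.48 / (1 + 0.48) ≃ 0.649
The standard error of measurement is 6.400*√(1 − 0.649) ≃ 6.400*0.593 ≃ 3.794.
Half-width = 1.282*3.794 ≃ 4.863

4.86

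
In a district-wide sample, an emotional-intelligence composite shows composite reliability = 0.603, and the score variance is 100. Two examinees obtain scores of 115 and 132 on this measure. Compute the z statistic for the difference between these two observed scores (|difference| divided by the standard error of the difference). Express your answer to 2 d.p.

SD = √100 ≈ 10.0000
The standard error of measurement is 10.0000*√(1 − 0.6030) ≈ 10.0000*0.6301 ≈ 6.3008.
SE_diff = SEM * √2 ≈ 6.3008 * 1.4142 ≈ 8.9107
z = |115 − 132| / 8.9107 = 17 / 8.9107 ≈ 1.9078

1.91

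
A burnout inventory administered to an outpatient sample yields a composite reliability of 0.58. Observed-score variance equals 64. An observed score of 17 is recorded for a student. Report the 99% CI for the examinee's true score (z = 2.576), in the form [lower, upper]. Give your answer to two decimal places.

[3.64, 30.36]

SD = √64 = 8.000
The standard error of measurement is 8.000·√(1 − 0.580) ≈ 8.000·0.648 ≈ 5.185.
Margin = 2.576 · 5.185 ≈ 13.356
CI = 17 ± 13.356 → [3.644, 30.356]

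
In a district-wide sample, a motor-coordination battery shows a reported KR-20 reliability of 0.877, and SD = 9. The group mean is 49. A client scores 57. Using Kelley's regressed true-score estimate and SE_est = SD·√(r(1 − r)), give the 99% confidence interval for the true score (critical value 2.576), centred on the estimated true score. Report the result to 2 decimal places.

[48.40, 63.63]

T̂ = 0.877(57) + 0.123(49) ≈ 56.016
SE_est = 9.000*√(0.877*0.123) ≈ 2.956
99% CI: 56.016 ± 7.614 ≈ (48.402, 63.630)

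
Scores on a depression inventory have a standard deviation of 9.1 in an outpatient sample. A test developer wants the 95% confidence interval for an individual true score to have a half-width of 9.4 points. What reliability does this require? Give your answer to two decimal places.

0.72

SEM needed = half-width / z = 9.4/1.96 ≈ 4.7959
r = 1 − (4.7959/9.1)² ≈ 1 − 0.2778 ≈ 0.7222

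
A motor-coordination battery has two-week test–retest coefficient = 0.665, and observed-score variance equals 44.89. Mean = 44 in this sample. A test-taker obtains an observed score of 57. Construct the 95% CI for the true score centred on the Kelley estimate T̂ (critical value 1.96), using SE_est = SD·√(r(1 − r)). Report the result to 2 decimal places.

[46.45, 58.84]

SD = √44.89 = 6.700
T̂ = r·X + (1 − r)·M = 0.665×57 + 0.335×44 = 37.905 + 14.740 ≃ 52.645
SE_est = SD × √(r(1 − r)) = 6.700 × √0.223 ≃ 6.700 × 0.472 ≃ 3.162
CI = 52.645 ± 1.96 × 3.162 → [46.447, 58.843]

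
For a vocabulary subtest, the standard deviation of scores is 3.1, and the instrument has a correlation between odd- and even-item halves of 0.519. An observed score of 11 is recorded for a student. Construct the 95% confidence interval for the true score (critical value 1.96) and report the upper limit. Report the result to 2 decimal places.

14.42

Spearman-Brown: r = 2(0.519) / (1 + 0.519) = 1.038 / 1.519 ≈ 0.683
SEM = 3.100 × √(1 − 0.683) = 3.100 × √0.317 ≈ 3.100 × 0.563 ≈ 1.744
Half-width = 1.96×1.744 ≈ 3.419
Upper bound: 11 + 3.419 = 14.419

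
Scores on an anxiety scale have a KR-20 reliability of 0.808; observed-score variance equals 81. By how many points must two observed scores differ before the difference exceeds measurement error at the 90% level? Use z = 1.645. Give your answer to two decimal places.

9.17

σ = 81^(1/2) = 9.00000
SEM = 9.00000 × √(1 − 0.80800) = 9.00000 × √0.19200 ≈ 9.00000 × 0.43818 ≈ 3.94360
SE_diff = SEM × √2 ≈ 3.94360 × 1.41421 ≈ 5.57710
Smallest detectable difference = 1.645×5.57710 ≈ 9.17432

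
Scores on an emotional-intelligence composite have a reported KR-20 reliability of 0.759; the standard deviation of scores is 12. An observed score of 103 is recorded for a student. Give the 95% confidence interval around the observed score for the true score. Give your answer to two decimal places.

SEM = 12.000 · √(1 − 0.759) = 12.000 · √0.241 ≈ 12.000 · 0.491 ≈ 5.891
Half-width = 1.96·5.891 ≈ 11.546
CI = 103 ± 11.546 → [91.454, 114.546]

[91.45, 114.55]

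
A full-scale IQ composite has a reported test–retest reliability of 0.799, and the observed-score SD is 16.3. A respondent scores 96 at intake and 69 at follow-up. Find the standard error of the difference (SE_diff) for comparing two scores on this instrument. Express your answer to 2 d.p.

The standard error of measurement is 16.30000*√(1 − 0.79900) ≃ 16.30000*0.44833 ≃ 7.30778.
Standard error of the difference = 7.30778·√2 ≃ 10.33477

10.33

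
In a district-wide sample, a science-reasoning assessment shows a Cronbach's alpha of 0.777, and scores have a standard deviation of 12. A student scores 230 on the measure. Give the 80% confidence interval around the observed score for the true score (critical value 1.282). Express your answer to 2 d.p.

The standard error of measurement is 12.0000·√(1 − 0.7770) ≃ 12.0000·0.4722 ≃ 5.6667.
Half-width = 1.282·5.6667 ≃ 7.2648
CI = 230 ± 7.2648 → [222.7352, 237.2648]

[222.74, 237.26]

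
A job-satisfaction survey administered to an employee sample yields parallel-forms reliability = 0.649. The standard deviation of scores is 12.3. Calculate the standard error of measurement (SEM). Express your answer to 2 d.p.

7.29

SEM = 12.30000·√(1 − 0.64900) ≃ 7.28717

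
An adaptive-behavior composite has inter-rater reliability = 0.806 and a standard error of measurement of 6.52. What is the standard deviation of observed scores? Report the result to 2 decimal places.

14.80

SD = SEM / √(1 − r) = 6.52 / √0.1940 ≃ 6.52 / 0.4405 ≃ 14.8029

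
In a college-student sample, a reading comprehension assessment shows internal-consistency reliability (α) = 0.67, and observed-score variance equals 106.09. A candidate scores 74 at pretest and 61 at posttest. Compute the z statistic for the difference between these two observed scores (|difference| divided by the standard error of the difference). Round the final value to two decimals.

SD = √106.09 ≈ 10.30000
SEM = 10.30000 * √(1 − 0.67000) = 10.30000 * √0.33000 ≈ 10.30000 * 0.57446 ≈ 5.91690
SE_diff = SEM * √2 ≈ 5.91690 * 1.41421 ≈ 8.36776
z = 13 / 8.36776 ≈ 1.55358

1.55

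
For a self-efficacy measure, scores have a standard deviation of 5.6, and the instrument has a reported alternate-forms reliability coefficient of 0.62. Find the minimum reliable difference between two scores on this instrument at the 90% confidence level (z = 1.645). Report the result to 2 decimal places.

SEM = 5.60000×√(1 − 0.62000) ≈ 3.45207
SE_diff = √2 × SEM ≈ 4.88197
Minimum reliable difference = 1.645 × SE_diff ≈ 1.645 × 4.88197 ≈ 8.03084

8.03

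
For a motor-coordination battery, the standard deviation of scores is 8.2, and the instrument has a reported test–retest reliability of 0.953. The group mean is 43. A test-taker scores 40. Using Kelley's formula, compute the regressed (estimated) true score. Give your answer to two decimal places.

T̂ = 0.953(40) + 0.047(43) ≈ 40.141

40.14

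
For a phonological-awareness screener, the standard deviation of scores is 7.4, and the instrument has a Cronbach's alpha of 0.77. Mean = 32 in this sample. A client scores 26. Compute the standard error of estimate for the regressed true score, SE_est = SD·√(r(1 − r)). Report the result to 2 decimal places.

SE_est = SD * √(r(1 − r)) = 7.400 * √0.177 ≈ 7.400 * 0.421 ≈ 3.114

3.11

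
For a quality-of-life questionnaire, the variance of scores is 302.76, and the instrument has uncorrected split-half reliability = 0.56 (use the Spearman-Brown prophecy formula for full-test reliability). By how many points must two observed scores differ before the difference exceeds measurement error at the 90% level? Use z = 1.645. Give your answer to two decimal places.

21.50

SD = √302.76 ≈ 17.400
Full-length reliability (Spearman-Brown) = 2(0.56)/(1+0.56) ≈ 0.718
SEM = 17.400*√(1 − 0.718) ≈ 9.241
Standard error of the difference = 9.241·√2 ≈ 13.069
Minimum reliable difference = 1.645 * SE_diff ≈ 1.645 * 13.069 ≈ 21.498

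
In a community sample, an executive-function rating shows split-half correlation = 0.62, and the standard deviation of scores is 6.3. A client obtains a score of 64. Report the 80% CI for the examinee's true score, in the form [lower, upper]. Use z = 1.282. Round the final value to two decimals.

Spearman-Brown: r = 2(0.62) / (1 + 0.62) = 1.24000 / 1.62000 ≈ 0.76543
SEM = 6.30000*√(1 − 0.76543) ≈ 3.05123
1.282 * SEM ≈ 3.91168
CI = 64 ± 3.91168 → [60.08832, 67.91168]

[60.09, 67.91]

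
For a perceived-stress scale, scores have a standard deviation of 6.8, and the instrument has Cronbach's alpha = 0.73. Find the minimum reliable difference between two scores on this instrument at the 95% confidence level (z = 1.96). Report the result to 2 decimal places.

SEM = 6.800 × √(1 − 0.730) = 6.800 × √0.270 ≈ 6.800 × 0.520 ≈ 3.533
Standard error of the difference = 3.533·√2 ≈ 4.997
Smallest detectable difference = 1.96×4.997 ≈ 9.794

9.79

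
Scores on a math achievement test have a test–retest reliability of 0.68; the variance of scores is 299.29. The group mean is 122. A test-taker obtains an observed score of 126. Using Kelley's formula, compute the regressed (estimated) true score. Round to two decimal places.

124.72

Estimated true score = 0.680×126 + (1 − 0.680)×122 ≈ 124.720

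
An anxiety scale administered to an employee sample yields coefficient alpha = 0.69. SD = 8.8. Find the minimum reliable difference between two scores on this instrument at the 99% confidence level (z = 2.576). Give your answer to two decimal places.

SEM = 8.8000 × √(1 − 0.6900) = 8.8000 × √0.3100 ≈ 8.8000 × 0.5568 ≈ 4.8996
SE_diff = √2 × SEM ≈ 6.9291
Smallest detectable difference = 2.576×6.9291 ≈ 17.8494

17.85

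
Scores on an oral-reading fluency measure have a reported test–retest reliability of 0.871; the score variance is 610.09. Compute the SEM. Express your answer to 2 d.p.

8.87

σ = 610.09^(1/2) = 24.700
SEM = 24.700 × √(1 − 0.871) = 24.700 × √0.129 ≃ 24.700 × 0.359 ≃ 8.871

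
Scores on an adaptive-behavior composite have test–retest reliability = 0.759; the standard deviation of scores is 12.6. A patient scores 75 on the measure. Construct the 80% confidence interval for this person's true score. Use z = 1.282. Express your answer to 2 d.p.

The standard error of measurement is 12.60000×√(1 − 0.75900) ≈ 12.60000×0.49092 ≈ 6.18556.
Half-width = 1.282×6.18556 ≈ 7.92989
80% CI: 75 ± 7.92989 = [67.07011, 82.92989]

[67.07, 82.93]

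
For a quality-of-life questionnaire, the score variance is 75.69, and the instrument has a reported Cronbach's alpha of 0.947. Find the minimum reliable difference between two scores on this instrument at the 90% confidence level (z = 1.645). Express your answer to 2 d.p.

4.66

SD = √75.69 = 8.7000
SEM = 8.7000 · √(1 − 0.9470) = 8.7000 · √0.0530 ≃ 8.7000 · 0.2302 ≃ 2.0029
SE_diff = SEM · √2 ≃ 2.0029 · 1.4142 ≃ 2.8325
Smallest detectable difference = 1.645·2.8325 ≃ 4.6595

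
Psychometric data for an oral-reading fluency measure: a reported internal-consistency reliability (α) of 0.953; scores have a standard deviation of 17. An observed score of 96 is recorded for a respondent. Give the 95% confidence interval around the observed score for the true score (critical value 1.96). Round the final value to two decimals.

[88.78, 103.22]

SEM = 17.0000 · √(1 − 0.9530) = 17.0000 · √0.0470 ≃ 17.0000 · 0.2168 ≃ 3.6855
1.96 · SEM ≃ 7.2236
Interval: (88.7764, 103.2236)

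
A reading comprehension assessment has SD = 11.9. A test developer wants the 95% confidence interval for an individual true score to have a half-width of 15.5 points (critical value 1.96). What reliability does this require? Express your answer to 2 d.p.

SEM needed = half-width / z = 15.5/1.96 ≈ 7.9082
Required reliability = 1 − (SEM/SD)² = 1 − 0.4416 ≈ 0.5584

0.56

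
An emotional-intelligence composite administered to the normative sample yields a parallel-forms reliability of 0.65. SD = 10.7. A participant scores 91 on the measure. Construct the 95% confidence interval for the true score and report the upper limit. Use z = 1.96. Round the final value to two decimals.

103.41

The standard error of measurement is 10.700*√(1 − 0.650) ≈ 10.700*0.592 ≈ 6.330.
Margin = 1.96 * 6.330 ≈ 12.407
Upper bound: 91 + 12.407 = 103.407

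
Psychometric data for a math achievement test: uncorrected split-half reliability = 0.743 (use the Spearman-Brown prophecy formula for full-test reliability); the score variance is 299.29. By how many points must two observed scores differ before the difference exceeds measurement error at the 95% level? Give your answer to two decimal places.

SD = √299.29 ≈ 17.3000
r_full = 2·0.743 / (1 + 0.743) ≈ 0.8526
SEM = 17.3000×√(1 − 0.8526) ≈ 6.6430
SE_diff = √2 × SEM ≈ 9.3946
Smallest detectable difference = 1.96×9.3946 ≈ 18.4134

18.41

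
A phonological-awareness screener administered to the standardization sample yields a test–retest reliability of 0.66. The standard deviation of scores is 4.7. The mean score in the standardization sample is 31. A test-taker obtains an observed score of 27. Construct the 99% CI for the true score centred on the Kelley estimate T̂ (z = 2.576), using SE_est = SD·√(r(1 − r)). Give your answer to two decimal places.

T̂ = r·X + (1 − r)·M = 0.6600×27 + 0.3400×31 = 17.8200 + 10.5400 ≈ 28.3600
SE_est = SD × √(r(1 − r)) = 4.7000 × √0.2244 ≈ 4.7000 × 0.4737 ≈ 2.2264
CI = 28.3600 ± 2.576 × 2.2264 → [22.6247, 34.0953]

[22.62, 34.10]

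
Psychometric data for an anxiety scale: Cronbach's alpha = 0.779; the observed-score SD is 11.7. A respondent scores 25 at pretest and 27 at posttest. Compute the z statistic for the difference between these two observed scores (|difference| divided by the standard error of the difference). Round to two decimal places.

SEM = 11.700 * √(1 − 0.779) = 11.700 * √0.221 ≈ 11.700 * 0.470 ≈ 5.500
SE_diff = SEM * √2 ≈ 5.500 * 1.414 ≈ 7.779
z = |25 − 27| / 7.779 = 2 / 7.779 ≈ 0.257

0.26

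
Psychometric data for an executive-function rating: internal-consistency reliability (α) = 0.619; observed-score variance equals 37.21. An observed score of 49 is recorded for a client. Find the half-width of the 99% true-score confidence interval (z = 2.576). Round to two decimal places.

SD = √37.21 ≈ 6.100
SEM = 6.100 · √(1 − 0.619) = 6.100 · √0.381 ≈ 6.100 · 0.617 ≈ 3.765
Half-width = 2.576·3.765 ≈ 9.699

9.70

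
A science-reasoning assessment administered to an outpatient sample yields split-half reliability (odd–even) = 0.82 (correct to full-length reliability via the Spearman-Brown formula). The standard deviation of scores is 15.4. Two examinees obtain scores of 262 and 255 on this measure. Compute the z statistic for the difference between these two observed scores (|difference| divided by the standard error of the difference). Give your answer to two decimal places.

Spearman-Brown: r = 2(0.82) / (1 + 0.82) = 1.64000 / 1.82000 ≃ 0.90110
The standard error of measurement is 15.40000·√(1 − 0.90110) ≃ 15.40000·0.31449 ≃ 4.84308.
Standard error of the difference = 4.84308·√2 ≃ 6.84914
z = |262 − 255| / 6.84914 = 7 / 6.84914 ≃ 1.02203

1.02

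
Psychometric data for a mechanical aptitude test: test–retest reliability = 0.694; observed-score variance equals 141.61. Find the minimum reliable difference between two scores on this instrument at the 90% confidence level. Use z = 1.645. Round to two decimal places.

15.31

SD = √141.61 = 11.9000
SEM = 11.9000 × √(1 − 0.6940) = 11.9000 × √0.3060 ≈ 11.9000 × 0.5532 ≈ 6.5828
Standard error of the difference = 6.5828·√2 ≈ 9.3094
Smallest detectable difference = 1.645×9.3094 ≈ 15.3140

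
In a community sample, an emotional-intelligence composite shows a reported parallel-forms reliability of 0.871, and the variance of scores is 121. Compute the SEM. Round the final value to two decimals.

SD = √121 = 11.0000
SEM = 11.0000·√(1 − 0.8710) ≈ 3.9508

3.95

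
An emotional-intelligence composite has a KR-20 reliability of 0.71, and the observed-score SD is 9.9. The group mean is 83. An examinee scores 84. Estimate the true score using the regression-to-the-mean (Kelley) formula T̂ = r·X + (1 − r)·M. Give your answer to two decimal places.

83.71

T̂ = 0.7100(84) + 0.2900(83) ≈ 83.7100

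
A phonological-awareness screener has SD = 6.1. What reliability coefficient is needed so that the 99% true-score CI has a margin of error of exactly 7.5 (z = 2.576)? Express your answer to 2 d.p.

0.77

SEM needed = half-width / z = 7.5/2.576 ≃ 2.91149
r = 1 − (SEM / SD)² = 1 − (2.91149 / 6.1)² ≃ 1 − 0.22781 ≃ 0.77219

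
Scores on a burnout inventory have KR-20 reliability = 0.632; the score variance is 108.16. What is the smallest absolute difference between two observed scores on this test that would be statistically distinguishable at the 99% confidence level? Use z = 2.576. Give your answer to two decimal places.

σ = 108.16^(1/2) = 10.400
SEM = 10.400·√(1 − 0.632) ≃ 6.309
SE_diff = SEM · √2 ≃ 6.309 · 1.414 ≃ 8.922
Smallest detectable difference = 2.576·8.922 ≃ 22.984

22.98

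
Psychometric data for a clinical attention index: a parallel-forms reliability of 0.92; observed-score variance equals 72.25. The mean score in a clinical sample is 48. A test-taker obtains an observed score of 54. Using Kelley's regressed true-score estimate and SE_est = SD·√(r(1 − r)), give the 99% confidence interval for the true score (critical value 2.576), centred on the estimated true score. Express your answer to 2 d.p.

σ = 72.25^(1/2) = 8.5000
Estimated true score = 0.9200·54 + (1 − 0.9200)·48 ≃ 53.5200
SE_est = SD · √(r(1 − r)) = 8.5000 · √0.0736 ≃ 8.5000 · 0.2713 ≃ 2.3060
99% CI: 53.5200 ± 5.9402 ≃ (47.5798, 59.4602)

[47.58, 59.46]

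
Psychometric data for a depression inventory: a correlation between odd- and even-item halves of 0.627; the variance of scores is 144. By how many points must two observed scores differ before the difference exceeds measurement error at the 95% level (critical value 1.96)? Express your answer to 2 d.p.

SD = √144 = 12.000
Spearman-Brown: r = 2(0.627) / (1 + 0.627) = 1.254 / 1.627 ≈ 0.771
SEM = 12.000 × √(1 − 0.771) = 12.000 × √0.229 ≈ 12.000 × 0.479 ≈ 5.746
SE_diff = √2 × SEM ≈ 8.126
Minimum reliable difference = 1.96 × SE_diff ≈ 1.96 × 8.126 ≈ 15.926

15.93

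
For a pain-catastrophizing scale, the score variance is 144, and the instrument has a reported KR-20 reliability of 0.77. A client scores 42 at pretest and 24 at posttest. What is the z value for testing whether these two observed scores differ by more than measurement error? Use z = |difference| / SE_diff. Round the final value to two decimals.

SD = √144 = 12.0000
SEM = 12.0000 × √(1 − 0.7700) = 12.0000 × √0.2300 ≈ 12.0000 × 0.4796 ≈ 5.7550
Standard error of the difference = 5.7550·√2 ≈ 8.1388
z = |42 − 24| / 8.1388 = 18 / 8.1388 ≈ 2.2116

2.21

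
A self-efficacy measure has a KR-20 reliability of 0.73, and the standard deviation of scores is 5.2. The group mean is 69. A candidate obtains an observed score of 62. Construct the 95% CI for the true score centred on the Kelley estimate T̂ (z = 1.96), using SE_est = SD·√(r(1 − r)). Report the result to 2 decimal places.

T̂ = 0.7300(62) + 0.2700(69) ≈ 63.8900
SE_est = SD × √(r(1 − r)) = 5.2000 × √0.1971 ≈ 5.2000 × 0.4440 ≈ 2.3086
CI = 63.8900 ± 1.96 × 2.3086 → [59.3652, 68.4148]

[59.37, 68.41]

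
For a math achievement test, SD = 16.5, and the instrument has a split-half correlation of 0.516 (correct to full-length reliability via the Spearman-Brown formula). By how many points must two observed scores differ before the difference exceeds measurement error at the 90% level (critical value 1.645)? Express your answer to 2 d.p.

r_full = 2·0.516 / (1 + 0.516) ≈ 0.68074
SEM = 16.50000·√(1 − 0.68074) ≈ 9.32303
SE_diff = SEM · √2 ≈ 9.32303 · 1.41421 ≈ 13.18475
Minimum reliable difference = 1.645 · SE_diff ≈ 1.645 · 13.18475 ≈ 21.68892

21.69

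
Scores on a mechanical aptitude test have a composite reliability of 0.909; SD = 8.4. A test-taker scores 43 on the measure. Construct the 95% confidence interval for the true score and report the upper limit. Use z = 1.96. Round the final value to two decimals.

47.97

SEM = 8.400 × √(1 − 0.909) = 8.400 × √0.091 ≈ 8.400 × 0.302 ≈ 2.534
1.96 × SEM ≈ 4.967
Upper bound: 43 + 4.967 = 47.967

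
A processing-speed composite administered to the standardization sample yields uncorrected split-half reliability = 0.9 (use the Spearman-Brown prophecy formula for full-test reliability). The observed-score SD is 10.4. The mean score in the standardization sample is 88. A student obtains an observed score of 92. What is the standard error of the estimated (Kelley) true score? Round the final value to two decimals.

2.32

Full-length reliability (Spearman-Brown) = 2(0.9)/(1+0.9) ≈ 0.94737
SE_est = 10.40000×√(0.94737×0.05263) ≈ 2.32229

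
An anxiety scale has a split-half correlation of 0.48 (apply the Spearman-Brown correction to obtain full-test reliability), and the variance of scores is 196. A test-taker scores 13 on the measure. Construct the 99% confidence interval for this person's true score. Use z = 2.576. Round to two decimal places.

[-8.38, 34.38]

SD = √196 = 14.0000
Spearman-Brown: r = 2(0.48) / (1 + 0.48) = 0.9600 / 1.4800 ≈ 0.6486
SEM = 14.0000×√(1 − 0.6486) ≈ 8.2985
Margin = 2.576 × 8.2985 ≈ 21.3769
99% CI: 13 ± 21.3769 = [-8.3769, 34.3769]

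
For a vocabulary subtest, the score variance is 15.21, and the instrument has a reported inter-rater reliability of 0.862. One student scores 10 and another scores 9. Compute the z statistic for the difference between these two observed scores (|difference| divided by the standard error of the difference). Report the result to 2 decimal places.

0.49

SD = √15.21 = 3.9000
SEM = 3.9000·√(1 − 0.8620) ≈ 1.4488
SE_diff = SEM · √2 ≈ 1.4488 · 1.4142 ≈ 2.0489
z = 1 / 2.0489 ≈ 0.4881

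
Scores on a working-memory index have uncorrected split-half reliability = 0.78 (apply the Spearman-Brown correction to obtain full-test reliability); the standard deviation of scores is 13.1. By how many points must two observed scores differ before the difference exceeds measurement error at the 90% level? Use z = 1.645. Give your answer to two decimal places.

10.71

Spearman-Brown: r = 2(0.78) / (1 + 0.78) = 1.560 / 1.780 ≈ 0.876
The standard error of measurement is 13.100*√(1 − 0.876) ≈ 13.100*0.352 ≈ 4.605.
SE_diff = √2 * SEM ≈ 6.513
Minimum reliable difference = 1.645 * SE_diff ≈ 1.645 * 6.513 ≈ 10.714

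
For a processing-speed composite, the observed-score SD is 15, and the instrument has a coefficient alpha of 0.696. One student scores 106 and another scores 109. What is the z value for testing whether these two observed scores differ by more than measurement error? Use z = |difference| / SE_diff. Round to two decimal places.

0.26

SEM = 15.00000×√(1 − 0.69600) ≈ 8.27043
SE_diff = √2 × SEM ≈ 11.69615
z = |106 − 109| / 11.69615 = 3 / 11.69615 ≈ 0.25649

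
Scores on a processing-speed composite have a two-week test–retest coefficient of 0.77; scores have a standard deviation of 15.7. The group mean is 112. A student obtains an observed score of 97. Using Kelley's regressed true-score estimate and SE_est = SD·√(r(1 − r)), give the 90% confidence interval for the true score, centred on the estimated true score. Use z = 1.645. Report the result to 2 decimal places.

Estimated true score = 0.7700·97 + (1 − 0.7700)·112 ≃ 100.4500
SE_est = SD · √(r(1 − r)) = 15.7000 · √0.1771 ≃ 15.7000 · 0.4208 ≃ 6.6071
CI = 100.4500 ± 1.645 · 6.6071 → [89.5814, 111.3186]

[89.58, 111.32]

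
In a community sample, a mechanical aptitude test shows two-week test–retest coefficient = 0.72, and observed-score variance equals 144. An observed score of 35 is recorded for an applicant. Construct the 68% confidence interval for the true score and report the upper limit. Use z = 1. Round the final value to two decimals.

SD = √144 ≈ 12.0000
SEM = 12.0000·√(1 − 0.7200) ≈ 6.3498
Margin = 1 · 6.3498 ≈ 6.3498
Upper bound: 35 + 6.3498 = 41.3498

41.35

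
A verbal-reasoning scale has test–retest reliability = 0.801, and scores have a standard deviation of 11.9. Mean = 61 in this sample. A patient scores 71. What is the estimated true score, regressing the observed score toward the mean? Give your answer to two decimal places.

T̂ = r·X + (1 − r)·M = 0.801·71 + 0.199·61 = 56.871 + 12.139 ≈ 69.010

69.01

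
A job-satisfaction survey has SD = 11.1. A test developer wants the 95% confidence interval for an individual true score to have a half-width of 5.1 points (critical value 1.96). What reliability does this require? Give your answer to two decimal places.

SEM needed = half-width / z = 5.1/1.96 ≃ 2.60204
Required reliability = 1 − (SEM/SD)² = 1 − 0.05495 ≃ 0.94505

0.95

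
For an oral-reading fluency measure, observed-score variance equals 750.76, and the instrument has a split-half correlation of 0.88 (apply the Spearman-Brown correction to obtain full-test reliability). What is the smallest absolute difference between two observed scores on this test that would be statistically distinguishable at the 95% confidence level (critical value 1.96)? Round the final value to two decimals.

SD = √750.76 = 27.4000
r_full = 2·0.88 / (1 + 0.88) ≈ 0.9362
SEM = 27.4000 · √(1 − 0.9362) = 27.4000 · √0.0638 ≈ 27.4000 · 0.2526 ≈ 6.9225
Standard error of the difference = 6.9225·√2 ≈ 9.7899
Minimum reliable difference = 1.96 · SE_diff ≈ 1.96 · 9.7899 ≈ 19.1882

19.19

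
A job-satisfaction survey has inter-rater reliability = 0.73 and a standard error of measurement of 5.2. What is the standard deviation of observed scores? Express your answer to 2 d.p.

σ = SEM·(1 − r)^(−1/2) ≈ 5.2·1.92450 ≈ 10.00740

10.01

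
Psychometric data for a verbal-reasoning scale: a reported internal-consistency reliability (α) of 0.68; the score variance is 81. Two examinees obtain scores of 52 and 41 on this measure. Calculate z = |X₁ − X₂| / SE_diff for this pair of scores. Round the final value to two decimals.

1.53

SD = √81 ≃ 9.00000
SEM = 9.00000 · √(1 − 0.68000) = 9.00000 · √0.32000 ≃ 9.00000 · 0.56569 ≃ 5.09117
Standard error of the difference = 5.09117·√2 ≃ 7.20000
z = 11 / 7.20000 ≃ 1.52778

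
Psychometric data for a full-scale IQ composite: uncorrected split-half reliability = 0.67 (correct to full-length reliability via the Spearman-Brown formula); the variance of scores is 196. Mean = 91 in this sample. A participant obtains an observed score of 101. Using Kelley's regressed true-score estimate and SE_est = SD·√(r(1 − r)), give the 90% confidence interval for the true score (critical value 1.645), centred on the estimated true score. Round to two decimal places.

σ = 196^(1/2) = 14.0000
Full-length reliability (Spearman-Brown) = 2(0.67)/(1+0.67) ≃ 0.8024
T̂ = 0.8024(101) + 0.1976(91) ≃ 99.0240
SE_est = 14.0000·√[r(1 − r)] ≃ 5.5747
CI = 99.0240 ± 1.645 × 5.5747 → [89.8536, 108.1943]

[89.85, 108.19]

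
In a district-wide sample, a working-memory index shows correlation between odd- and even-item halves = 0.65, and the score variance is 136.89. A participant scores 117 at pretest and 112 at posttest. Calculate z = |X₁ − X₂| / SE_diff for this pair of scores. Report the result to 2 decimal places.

SD = √136.89 = 11.7000
Spearman-Brown: r = 2(0.65) / (1 + 0.65) = 1.3000 / 1.6500 ≃ 0.7879
SEM = 11.7000*√(1 − 0.7879) ≃ 5.3886
SE_diff = SEM * √2 ≃ 5.3886 * 1.4142 ≃ 7.6207
z = 5 / 7.6207 ≃ 0.6561

0.66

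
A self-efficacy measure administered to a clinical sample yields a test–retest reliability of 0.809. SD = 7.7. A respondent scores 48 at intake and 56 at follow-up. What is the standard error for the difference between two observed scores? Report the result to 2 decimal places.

4.76

SEM = 7.700×√(1 − 0.809) ≈ 3.365
Standard error of the difference = 3.365·√2 ≈ 4.759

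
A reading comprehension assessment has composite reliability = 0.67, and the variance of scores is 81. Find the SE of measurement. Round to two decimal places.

5.17

SD = √81 = 9.000
SEM = 9.000 · √(1 − 0.670) = 9.000 · √0.330 ≃ 9.000 · 0.574 ≃ 5.170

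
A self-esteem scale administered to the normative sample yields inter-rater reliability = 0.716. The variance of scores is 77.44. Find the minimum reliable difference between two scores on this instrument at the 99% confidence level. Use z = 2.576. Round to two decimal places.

σ = 77.44^(1/2) = 8.80000
The standard error of measurement is 8.80000×√(1 − 0.71600) ≈ 8.80000×0.53292 ≈ 4.68967.
SE_diff = SEM × √2 ≈ 4.68967 × 1.41421 ≈ 6.63219
Smallest detectable difference = 2.576×6.63219 ≈ 17.08452

17.08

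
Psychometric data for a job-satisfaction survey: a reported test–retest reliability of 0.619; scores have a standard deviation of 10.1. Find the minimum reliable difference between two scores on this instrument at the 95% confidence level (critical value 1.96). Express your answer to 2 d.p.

SEM = 10.1000 * √(1 − 0.6190) = 10.1000 * √0.3810 ≈ 10.1000 * 0.6173 ≈ 6.2342
SE_diff = √2 * SEM ≈ 8.8166
Minimum reliable difference = 1.96 * SE_diff ≈ 1.96 * 8.8166 ≈ 17.2804

17.28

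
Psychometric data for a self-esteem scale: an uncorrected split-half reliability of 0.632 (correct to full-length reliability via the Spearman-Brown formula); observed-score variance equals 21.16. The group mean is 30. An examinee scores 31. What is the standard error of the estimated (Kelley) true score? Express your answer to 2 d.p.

SD = √21.16 = 4.600
r_full = 2·0.632 / (1 + 0.632) ≃ 0.775
SE_est = 4.600·√[r(1 − r)] ≃ 1.922

1.92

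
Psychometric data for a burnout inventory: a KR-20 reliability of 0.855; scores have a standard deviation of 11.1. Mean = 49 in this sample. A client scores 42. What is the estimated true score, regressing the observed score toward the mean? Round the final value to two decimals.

43.02

Estimated true score = 0.85500*42 + (1 − 0.85500)*49 ≈ 43.01500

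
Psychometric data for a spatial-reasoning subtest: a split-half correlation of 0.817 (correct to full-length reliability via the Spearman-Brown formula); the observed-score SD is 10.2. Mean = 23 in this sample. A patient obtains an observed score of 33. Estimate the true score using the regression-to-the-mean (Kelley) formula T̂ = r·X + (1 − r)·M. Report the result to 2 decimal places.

31.99

Spearman-Brown: r = 2(0.817) / (1 + 0.817) = 1.63400 / 1.81700 ≈ 0.89928
T̂ = 0.89928(33) + 0.10072(23) ≈ 31.99285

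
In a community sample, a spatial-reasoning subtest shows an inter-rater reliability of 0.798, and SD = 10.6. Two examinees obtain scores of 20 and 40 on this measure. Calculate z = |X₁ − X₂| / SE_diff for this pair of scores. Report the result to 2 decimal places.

The standard error of measurement is 10.6000×√(1 − 0.7980) ≃ 10.6000×0.4494 ≃ 4.7641.
Standard error of the difference = 4.7641·√2 ≃ 6.7375
z = 20 / 6.7375 ≃ 2.9685

2.97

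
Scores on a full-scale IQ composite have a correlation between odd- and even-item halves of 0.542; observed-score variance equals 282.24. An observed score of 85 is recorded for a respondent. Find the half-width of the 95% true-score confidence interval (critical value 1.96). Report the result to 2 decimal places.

17.95

σ = 282.24^(1/2) = 16.800
Spearman-Brown: r = 2(0.542) / (1 + 0.542) = 1.084 / 1.542 ≈ 0.703
The standard error of measurement is 16.800×√(1 − 0.703) ≈ 16.800×0.545 ≈ 9.156.
Margin = 1.96 × 9.156 ≈ 17.946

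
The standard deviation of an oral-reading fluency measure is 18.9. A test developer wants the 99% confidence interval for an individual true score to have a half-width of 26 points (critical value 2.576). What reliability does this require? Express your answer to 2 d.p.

Required SEM = 26 / 2.576 ≃ 10.0932
Required reliability = 1 − (SEM/SD)² = 1 − 0.2852 ≃ 0.7148

0.71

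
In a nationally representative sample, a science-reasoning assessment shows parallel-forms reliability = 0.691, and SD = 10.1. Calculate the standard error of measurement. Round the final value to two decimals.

SEM = 10.10000 * √(1 − 0.69100) = 10.10000 * √0.30900 ≈ 10.10000 * 0.55588 ≈ 5.61436

5.61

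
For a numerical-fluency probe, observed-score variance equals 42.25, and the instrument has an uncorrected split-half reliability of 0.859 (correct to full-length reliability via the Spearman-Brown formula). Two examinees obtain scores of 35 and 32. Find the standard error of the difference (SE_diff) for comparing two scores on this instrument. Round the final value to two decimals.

2.53

SD = √42.25 ≃ 6.5000
r_full = 2·0.859 / (1 + 0.859) ≃ 0.9242
SEM = 6.5000 * √(1 − 0.9242) = 6.5000 * √0.0758 ≃ 6.5000 * 0.2754 ≃ 1.7901
Standard error of the difference = 1.7901·√2 ≃ 2.5316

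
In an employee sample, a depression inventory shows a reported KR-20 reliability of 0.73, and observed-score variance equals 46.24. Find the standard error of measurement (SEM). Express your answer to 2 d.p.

3.53

σ = 46.24^(1/2) = 6.8000
SEM = 6.8000 * √(1 − 0.7300) = 6.8000 * √0.2700 ≈ 6.8000 * 0.5196 ≈ 3.5334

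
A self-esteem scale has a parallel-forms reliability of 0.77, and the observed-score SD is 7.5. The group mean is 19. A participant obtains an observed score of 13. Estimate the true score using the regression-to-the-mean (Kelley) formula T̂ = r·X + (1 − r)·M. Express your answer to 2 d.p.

14.38

T̂ = r·X + (1 − r)·M = 0.770·13 + 0.230·19 = 10.010 + 4.370 ≈ 14.380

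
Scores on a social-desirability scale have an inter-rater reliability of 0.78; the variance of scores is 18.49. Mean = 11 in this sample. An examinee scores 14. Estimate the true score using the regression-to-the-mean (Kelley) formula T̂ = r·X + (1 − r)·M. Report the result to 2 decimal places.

13.34

T̂ = r·X + (1 − r)·M = 0.78000×14 + 0.22000×11 = 10.92000 + 2.42000 ≈ 13.34000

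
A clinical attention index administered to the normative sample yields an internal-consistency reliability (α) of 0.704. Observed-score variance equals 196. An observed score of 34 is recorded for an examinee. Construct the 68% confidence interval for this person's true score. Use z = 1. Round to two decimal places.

σ = 196^(1/2) = 14.00000
SEM = 14.00000 * √(1 − 0.70400) = 14.00000 * √0.29600 ≈ 14.00000 * 0.54406 ≈ 7.61682
Half-width = 1*7.61682 ≈ 7.61682
Interval: (26.38318, 41.61682)

[26.38, 41.62]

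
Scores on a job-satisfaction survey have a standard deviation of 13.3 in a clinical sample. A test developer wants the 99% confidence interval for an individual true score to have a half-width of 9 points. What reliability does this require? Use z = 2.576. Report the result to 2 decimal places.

0.93

SEM needed = half-width / z = 9/2.576 ≈ 3.4938
r = 1 − (3.4938/13.3)² ≈ 1 − 0.0690 ≈ 0.9310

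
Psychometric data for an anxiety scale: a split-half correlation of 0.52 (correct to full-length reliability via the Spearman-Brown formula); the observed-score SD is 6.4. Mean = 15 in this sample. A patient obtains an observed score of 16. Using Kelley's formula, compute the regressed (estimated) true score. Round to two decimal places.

Full-length reliability (Spearman-Brown) = 2(0.52)/(1+0.52) ≈ 0.6842
T̂ = 0.6842(16) + 0.3158(15) ≈ 15.6842

15.68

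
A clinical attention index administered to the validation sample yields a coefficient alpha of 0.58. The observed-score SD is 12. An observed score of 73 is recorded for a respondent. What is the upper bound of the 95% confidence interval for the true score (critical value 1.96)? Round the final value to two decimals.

88.24

The standard error of measurement is 12.0000·√(1 − 0.5800) ≈ 12.0000·0.6481 ≈ 7.7769.
1.96 · SEM ≈ 15.2427
Upper bound: 73 + 15.2427 = 88.2427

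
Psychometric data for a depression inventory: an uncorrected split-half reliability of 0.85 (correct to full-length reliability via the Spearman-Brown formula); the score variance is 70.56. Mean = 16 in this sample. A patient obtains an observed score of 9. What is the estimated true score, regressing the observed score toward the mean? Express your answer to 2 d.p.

9.57

Spearman-Brown: r = 2(0.85) / (1 + 0.85) = 1.7000 / 1.8500 ≈ 0.9189
T̂ = 0.9189(9) + 0.0811(16) ≈ 9.5676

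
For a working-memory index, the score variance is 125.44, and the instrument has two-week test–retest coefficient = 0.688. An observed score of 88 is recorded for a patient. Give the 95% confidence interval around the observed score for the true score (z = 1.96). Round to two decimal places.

SD = √125.44 = 11.20000
SEM = 11.20000 * √(1 − 0.68800) = 11.20000 * √0.31200 ≈ 11.20000 * 0.55857 ≈ 6.25598
Half-width = 1.96*6.25598 ≈ 12.26172
Interval: (75.73828, 100.26172)

[75.74, 100.26]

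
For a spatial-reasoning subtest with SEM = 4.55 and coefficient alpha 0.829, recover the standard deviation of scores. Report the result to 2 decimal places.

11.00

σ = SEM·(1 − r)^(−1/2) ≃ 4.55×2.41825 ≃ 11.00306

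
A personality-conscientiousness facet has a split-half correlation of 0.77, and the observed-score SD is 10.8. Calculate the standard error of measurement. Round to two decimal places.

3.89

Spearman-Brown: r = 2(0.77) / (1 + 0.77) = 1.540 / 1.770 ≈ 0.870
The standard error of measurement is 10.800×√(1 − 0.870) ≈ 10.800×0.360 ≈ 3.893.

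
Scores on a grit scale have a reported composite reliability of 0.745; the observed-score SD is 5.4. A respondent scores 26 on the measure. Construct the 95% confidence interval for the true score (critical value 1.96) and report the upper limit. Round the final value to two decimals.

31.34

SEM = 5.40000·√(1 − 0.74500) ≈ 2.72687
1.96 · SEM ≈ 5.34466
Upper bound: 26 + 5.34466 = 31.34466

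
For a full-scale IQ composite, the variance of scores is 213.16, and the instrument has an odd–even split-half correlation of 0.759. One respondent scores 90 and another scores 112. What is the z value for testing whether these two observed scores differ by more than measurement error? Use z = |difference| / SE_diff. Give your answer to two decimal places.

SD = √213.16 ≈ 14.6000
Full-length reliability (Spearman-Brown) = 2(0.759)/(1+0.759) ≈ 0.8630
The standard error of measurement is 14.6000*√(1 − 0.8630) ≈ 14.6000*0.3701 ≈ 5.4042.
SE_diff = SEM * √2 ≈ 5.4042 * 1.4142 ≈ 7.6426
z = |90 − 112| / 7.6426 = 22 / 7.6426 ≈ 2.8786

2.88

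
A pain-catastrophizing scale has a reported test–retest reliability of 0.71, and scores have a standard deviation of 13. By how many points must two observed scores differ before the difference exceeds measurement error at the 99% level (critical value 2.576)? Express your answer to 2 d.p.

SEM = 13.0000 × √(1 − 0.7100) = 13.0000 × √0.2900 ≈ 13.0000 × 0.5385 ≈ 7.0007
SE_diff = √2 × SEM ≈ 9.9005
Minimum reliable difference = 2.576 × SE_diff ≈ 2.576 × 9.9005 ≈ 25.5037

25.50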